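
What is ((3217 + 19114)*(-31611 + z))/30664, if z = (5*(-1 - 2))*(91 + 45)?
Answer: -751460481/30664 ≈ -24506.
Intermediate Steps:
z = -2040 (z = (5*(-3))*136 = -15*136 = -2040)
((3217 + 19114)*(-31611 + z))/30664 = ((3217 + 19114)*(-31611 - 2040))/30664 = (22331*(-33651))*(1/30664) = -751460481*1/30664 = -751460481/30664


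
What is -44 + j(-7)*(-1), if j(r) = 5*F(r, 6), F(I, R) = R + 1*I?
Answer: -39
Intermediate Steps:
F(I, R) = I + R (F(I, R) = R + I = I + R)
j(r) = 30 + 5*r (j(r) = 5*(r + 6) = 5*(6 + r) = 30 + 5*r)
-44 + j(-7)*(-1) = -44 + (30 + 5*(-7))*(-1) = -44 + (30 - 35)*(-1) = -44 - 5*(-1) = -44 + 5 = -39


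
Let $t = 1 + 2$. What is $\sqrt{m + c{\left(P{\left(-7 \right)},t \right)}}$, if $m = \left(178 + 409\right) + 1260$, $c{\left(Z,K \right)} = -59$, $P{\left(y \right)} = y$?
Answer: $2 \sqrt{447} \approx 42.285$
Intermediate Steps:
$t = 3$
$m = 1847$ ($m = 587 + 1260 = 1847$)
$\sqrt{m + c{\left(P{\left(-7 \right)},t \right)}} = \sqrt{1847 - 59} = \sqrt{1788} = 2 \sqrt{447}$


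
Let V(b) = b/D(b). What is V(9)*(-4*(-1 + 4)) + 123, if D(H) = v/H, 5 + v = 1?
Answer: 366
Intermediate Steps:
v = -4 (v = -5 + 1 = -4)
D(H) = -4/H
V(b) = -b²/4 (V(b) = b/((-4/b)) = b*(-b/4) = -b²/4)
V(9)*(-4*(-1 + 4)) + 123 = (-¼*9²)*(-4*(-1 + 4)) + 123 = (-¼*81)*(-4*3) + 123 = -81/4*(-12) + 123 = 243 + 123 = 366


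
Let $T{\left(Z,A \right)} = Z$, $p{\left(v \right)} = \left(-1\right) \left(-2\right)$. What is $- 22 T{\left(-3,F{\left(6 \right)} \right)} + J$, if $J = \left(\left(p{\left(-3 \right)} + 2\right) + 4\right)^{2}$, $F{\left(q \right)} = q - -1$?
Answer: $130$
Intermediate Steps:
$p{\left(v \right)} = 2$
$F{\left(q \right)} = 1 + q$ ($F{\left(q \right)} = q + 1 = 1 + q$)
$J = 64$ ($J = \left(\left(2 + 2\right) + 4\right)^{2} = \left(4 + 4\right)^{2} = 8^{2} = 64$)
$- 22 T{\left(-3,F{\left(6 \right)} \right)} + J = \left(-22\right) \left(-3\right) + 64 = 66 + 64 = 130$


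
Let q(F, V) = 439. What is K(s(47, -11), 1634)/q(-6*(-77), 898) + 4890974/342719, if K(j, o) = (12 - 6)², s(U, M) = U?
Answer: 2159475470/150453641 ≈ 14.353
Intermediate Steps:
K(j, o) = 36 (K(j, o) = 6² = 36)
K(s(47, -11), 1634)/q(-6*(-77), 898) + 4890974/342719 = 36/439 + 4890974/342719 = 2159475470/150453641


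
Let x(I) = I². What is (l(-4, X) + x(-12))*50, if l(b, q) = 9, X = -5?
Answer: 7650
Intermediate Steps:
(l(-4, X) + x(-12))*50 = (9 + (-12)²)*50 = (9 + 144)*50 = 153*50 = 7650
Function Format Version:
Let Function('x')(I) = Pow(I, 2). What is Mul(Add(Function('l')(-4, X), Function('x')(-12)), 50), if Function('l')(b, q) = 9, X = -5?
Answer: 7650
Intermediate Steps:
Mul(Add(Function('l')(-4, X), Function('x')(-12)), 50) = Mul(Add(9, Pow(-12, 2)), 50) = Mul(Add(9, 144), 50) = Mul(153, 50) = 7650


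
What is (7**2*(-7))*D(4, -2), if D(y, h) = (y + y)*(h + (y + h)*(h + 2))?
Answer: 5488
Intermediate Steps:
D(y, h) = 2*y*(h + (2 + h)*(h + y)) (D(y, h) = (2*y)*(h + (h + y)*(2 + h)) = (2*y)*(h + (2 + h)*(h + y)) = 2*y*(h + (2 + h)*(h + y)))
(7**2*(-7))*D(4, -2) = (7**2*(-7))*(2*4*((-2)**2 + 2*4 + 3*(-2) - 2*4)) = (49*(-7))*(2*4*(4 + 8 - 6 - 8)) = -686*4*(-2) = -343*(-16) = 5488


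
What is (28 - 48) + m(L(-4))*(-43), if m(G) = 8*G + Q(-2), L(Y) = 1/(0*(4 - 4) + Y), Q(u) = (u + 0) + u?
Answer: 238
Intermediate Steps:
Q(u) = 2*u (Q(u) = u + u = 2*u)
L(Y) = 1/Y (L(Y) = 1/(0*0 + Y) = 1/(0 + Y) = 1/Y)
m(G) = -4 + 8*G (m(G) = 8*G + 2*(-2) = 8*G - 4 = -4 + 8*G)
(28 - 48) + m(L(-4))*(-43) = (28 - 48) + (-4 + 8/(-4))*(-43) = -20 + (-4 + 8*(-¼))*(-43) = -20 + (-4 - 2)*(-43) = -20 - 6*(-43) = -20 + 258 = 238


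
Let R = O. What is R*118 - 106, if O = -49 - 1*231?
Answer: -33146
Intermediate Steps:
O = -280 (O = -49 - 231 = -280)
R = -280
R*118 - 106 = -280*118 - 106 = -33040 - 106 = -33146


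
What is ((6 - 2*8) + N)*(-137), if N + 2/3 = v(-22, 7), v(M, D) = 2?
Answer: 3562/3 ≈ 1187.3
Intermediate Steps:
N = 4/3 (N = -2/3 + 2 = 4/3 ≈ 1.3333)
((6 - 2*8) + N)*(-137) = ((6 - 2*8) + 4/3)*(-137) = ((6 - 16) + 4/3)*(-137) = (-10 + 4/3)*(-137) = -26/3*(-137) = 3562/3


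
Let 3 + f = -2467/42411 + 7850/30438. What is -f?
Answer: 602480375/215151003 ≈ 2.8003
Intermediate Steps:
f = -602480375/215151003 (f = -3 + (-2467/42411 + 7850/30438) = -3 + (-2467*1/42411 + 7850*(1/30438)) = -3 + (-2467/42411 + 3925/15219) = -3 + 42972634/215151003 = -602480375/215151003 ≈ -2.8003)
-f = -1*(-602480375/215151003) = 602480375/215151003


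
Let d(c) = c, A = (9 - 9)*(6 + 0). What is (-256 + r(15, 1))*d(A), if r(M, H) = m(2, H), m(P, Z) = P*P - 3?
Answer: 0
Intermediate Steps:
m(P, Z) = -3 + P² (m(P, Z) = P² - 3 = -3 + P²)
A = 0 (A = 0*6 = 0)
r(M, H) = 1 (r(M, H) = -3 + 2² = -3 + 4 = 1)
(-256 + r(15, 1))*d(A) = (-256 + 1)*0 = -255*0 = 0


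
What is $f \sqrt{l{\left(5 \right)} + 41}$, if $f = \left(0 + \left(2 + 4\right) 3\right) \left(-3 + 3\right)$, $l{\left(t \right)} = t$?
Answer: $0$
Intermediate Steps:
$f = 0$ ($f = \left(0 + 6 \cdot 3\right) 0 = \left(0 + 18\right) 0 = 18 \cdot 0 = 0$)
$f \sqrt{l{\left(5 \right)} + 41} = 0 \sqrt{5 + 41} = 0 \sqrt{46} = 0$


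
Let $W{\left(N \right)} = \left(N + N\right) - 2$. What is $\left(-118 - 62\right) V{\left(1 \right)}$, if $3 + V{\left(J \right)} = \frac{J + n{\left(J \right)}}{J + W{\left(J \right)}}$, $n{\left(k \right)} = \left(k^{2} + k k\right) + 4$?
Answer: $-720$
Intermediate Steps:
$n{\left(k \right)} = 4 + 2 k^{2}$ ($n{\left(k \right)} = \left(k^{2} + k^{2}\right) + 4 = 2 k^{2} + 4 = 4 + 2 k^{2}$)
$W{\left(N \right)} = -2 + 2 N$ ($W{\left(N \right)} = 2 N - 2 = -2 + 2 N$)
$V{\left(J \right)} = -3 + \frac{4 + J + 2 J^{2}}{-2 + 3 J}$ ($V{\left(J \right)} = -3 + \frac{J + \left(4 + 2 J^{2}\right)}{J + \left(-2 + 2 J\right)} = -3 + \frac{4 + J + 2 J^{2}}{-2 + 3 J}$)
$\left(-118 - 62\right) V{\left(1 \right)} = \left(-118 - 62\right) \frac{2 \left(5 + 1^{2} - 4\right)}{-2 + 3 \cdot 1} = - 180 \frac{2 \left(5 + 1 - 4\right)}{-2 + 3} = - 180 \cdot 2 \cdot 1^{-1} \cdot 2 = - 180 \cdot 2 \cdot 1 \cdot 2 = \left(-180\right) 4 = -720$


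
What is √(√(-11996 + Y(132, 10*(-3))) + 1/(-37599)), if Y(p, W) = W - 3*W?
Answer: √(-37599 + 5654739204*I*√746)/37599 ≈ 7.3909 + 7.3909*I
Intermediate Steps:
Y(p, W) = -2*W
√(√(-11996 + Y(132, 10*(-3))) + 1/(-37599)) = √(√(-11996 - 20*(-3)) + 1/(-37599)) = √(√(-11996 - 2*(-30)) - 1/37599) = √(√(-11996 + 60) - 1/37599) = √(√(-11936) - 1/37599) = √(4*I*√746 - 1/37599) = √(-1/37599 + 4*I*√746)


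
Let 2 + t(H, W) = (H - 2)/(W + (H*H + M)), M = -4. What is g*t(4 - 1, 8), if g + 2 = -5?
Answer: 175/13 ≈ 13.462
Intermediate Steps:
t(H, W) = -2 + (-2 + H)/(-4 + W + H²) (t(H, W) = -2 + (H - 2)/(W + (H*H - 4)) = -2 + (-2 + H)/(W + (H² - 4)) = -2 + (-2 + H)/(W + (-4 + H²)) = -2 + (-2 + H)/(-4 + W + H²))
g = -7 (g = -2 - 5 = -7)
g*t(4 - 1, 8) = -7*(6 + (4 - 1) - 2*8 - 2*(4 - 1)²)/(-4 + 8 + (4 - 1)²) = -7*(6 + 3 - 16 - 2*3²)/(-4 + 8 + 3²) = -7*(6 + 3 - 16 - 2*9)/(-4 + 8 + 9) = -7*(6 + 3 - 16 - 18)/13 = -7*(-25)/13 = -7*(-25/13) = 175/13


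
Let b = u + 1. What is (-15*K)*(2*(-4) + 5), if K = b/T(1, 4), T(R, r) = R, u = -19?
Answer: -810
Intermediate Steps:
b = -18 (b = -19 + 1 = -18)
K = -18 (K = -18/1 = -18*1 = -18)
(-15*K)*(2*(-4) + 5) = (-15*(-18))*(2*(-4) + 5) = 270*(-8 + 5) = 270*(-3) = -810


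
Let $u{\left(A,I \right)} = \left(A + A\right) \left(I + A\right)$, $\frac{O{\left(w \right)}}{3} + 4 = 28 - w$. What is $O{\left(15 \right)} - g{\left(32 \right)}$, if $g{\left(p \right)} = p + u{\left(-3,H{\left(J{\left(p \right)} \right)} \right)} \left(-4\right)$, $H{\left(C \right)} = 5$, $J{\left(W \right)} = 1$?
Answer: $-53$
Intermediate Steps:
$O{\left(w \right)} = 72 - 3 w$ ($O{\left(w \right)} = -12 + 3 \left(28 - w\right) = -12 - \left(-84 + 3 w\right) = 72 - 3 w$)
$u{\left(A,I \right)} = 2 A \left(A + I\right)$
$g{\left(p \right)} = 48 + p$ ($g{\left(p \right)} = p + 2 \left(-3\right) \left(-3 + 5\right) \left(-4\right) = p + 2 \left(-3\right) 2 \left(-4\right) = p - -48 = p + 48 = 48 + p$)
$O{\left(15 \right)} - g{\left(32 \right)} = \left(72 - 45\right) - \left(48 + 32\right) = \left(72 - 45\right) - 80 = 27 - 80 = -53$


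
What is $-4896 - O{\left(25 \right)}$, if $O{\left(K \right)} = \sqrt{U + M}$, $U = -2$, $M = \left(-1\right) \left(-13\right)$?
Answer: $-4896 - \sqrt{11} \approx -4899.3$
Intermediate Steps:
$M = 13$
$O{\left(K \right)} = \sqrt{11}$ ($O{\left(K \right)} = \sqrt{-2 + 13} = \sqrt{11}$)
$-4896 - O{\left(25 \right)} = -4896 - \sqrt{11}$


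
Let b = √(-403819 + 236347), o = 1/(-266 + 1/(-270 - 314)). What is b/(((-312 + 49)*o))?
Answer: 466035*I*√1163/38398 ≈ 413.9*I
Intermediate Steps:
o = -584/155345 (o = 1/(-266 + 1/(-584)) = 1/(-266 - 1/584) = 1/(-155345/584) = -584/155345 ≈ -0.0037594)
b = 12*I*√1163 (b = √(-167472) = 12*I*√1163 ≈ 409.23*I)
b/(((-312 + 49)*o)) = (12*I*√1163)/(((-312 + 49)*(-584/155345))) = (12*I*√1163)/((-263*(-584/155345))) = (12*I*√1163)/(153592/155345) = (12*I*√1163)*(155345/153592) = 466035*I*√1163/38398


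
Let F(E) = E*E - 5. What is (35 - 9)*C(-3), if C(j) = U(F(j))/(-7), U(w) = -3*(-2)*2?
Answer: -312/7 ≈ -44.571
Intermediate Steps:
F(E) = -5 + E**2 (F(E) = E**2 - 5 = -5 + E**2)
U(w) = 12 (U(w) = 6*2 = 12)
C(j) = -12/7 (C(j) = 12/(-7) = 12*(-1/7) = -12/7)
(35 - 9)*C(-3) = (35 - 9)*(-12/7) = 26*(-12/7) = -312/7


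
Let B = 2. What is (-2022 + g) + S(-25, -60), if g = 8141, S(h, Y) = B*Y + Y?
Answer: 5939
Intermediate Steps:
S(h, Y) = 3*Y (S(h, Y) = 2*Y + Y = 3*Y)
(-2022 + g) + S(-25, -60) = (-2022 + 8141) + 3*(-60) = 6119 - 180 = 5939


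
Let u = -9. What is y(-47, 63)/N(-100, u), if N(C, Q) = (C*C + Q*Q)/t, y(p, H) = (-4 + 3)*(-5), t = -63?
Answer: -315/10081 ≈ -0.031247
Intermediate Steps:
y(p, H) = 5 (y(p, H) = -1*(-5) = 5)
N(C, Q) = -C²/63 - Q²/63 (N(C, Q) = (C*C + Q*Q)/(-63) = (C² + Q²)*(-1/63) = -C²/63 - Q²/63)
y(-47, 63)/N(-100, u) = 5/(-1/63*(-100)² - 1/63*(-9)²) = 5/(-1/63*10000 - 1/63*81) = 5/(-10000/63 - 9/7) = 5/(-10081/63) = 5*(-63/10081) = -315/10081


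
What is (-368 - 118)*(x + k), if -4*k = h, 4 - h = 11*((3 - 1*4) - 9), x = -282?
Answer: 150903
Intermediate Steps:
h = 114 (h = 4 - 11*((3 - 1*4) - 9) = 4 - 11*((3 - 4) - 9) = 4 - 11*(-1 - 9) = 4 - 11*(-10) = 4 - 1*(-110) = 4 + 110 = 114)
k = -57/2 (k = -¼*114 = -57/2 ≈ -28.500)
(-368 - 118)*(x + k) = (-368 - 118)*(-282 - 57/2) = -486*(-621/2) = 150903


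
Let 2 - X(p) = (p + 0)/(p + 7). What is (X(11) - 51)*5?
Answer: -4465/18 ≈ -248.06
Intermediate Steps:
X(p) = 2 - p/(7 + p) (X(p) = 2 - (p + 0)/(p + 7) = 2 - p/(7 + p))
(X(11) - 51)*5 = ((14 + 11)/(7 + 11) - 51)*5 = (25/18 - 51)*5 = -893/18*5 = -4465/18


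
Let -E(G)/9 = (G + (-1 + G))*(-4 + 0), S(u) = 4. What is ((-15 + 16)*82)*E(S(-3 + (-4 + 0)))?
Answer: 20664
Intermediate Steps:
E(G) = -36 + 72*G (E(G) = -9*(G + (-1 + G))*(-4 + 0) = -9*(-1 + 2*G)*(-4) = -9*(4 - 8*G) = -36 + 72*G)
((-15 + 16)*82)*E(S(-3 + (-4 + 0))) = ((-15 + 16)*82)*(-36 + 72*4) = (1*82)*(-36 + 288) = 82*252 = 20664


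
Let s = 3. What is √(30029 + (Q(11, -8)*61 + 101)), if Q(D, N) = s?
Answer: √30313 ≈ 174.11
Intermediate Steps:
Q(D, N) = 3
√(30029 + (Q(11, -8)*61 + 101)) = √(30029 + (3*61 + 101)) = √(30029 + (183 + 101)) = √(30029 + 284) = √30313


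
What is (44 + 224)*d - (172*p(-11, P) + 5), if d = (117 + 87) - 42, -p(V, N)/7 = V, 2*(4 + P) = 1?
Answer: 30167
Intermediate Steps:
P = -7/2 (P = -4 + (1/2)*1 = -4 + 1/2 = -7/2 ≈ -3.5000)
p(V, N) = -7*V
d = 162 (d = 204 - 42 = 162)
(44 + 224)*d - (172*p(-11, P) + 5) = (44 + 224)*162 - (172*(-7*(-11)) + 5) = 268*162 - (172*77 + 5) = 43416 - (13244 + 5) = 43416 - 1*13249 = 43416 - 13249 = 30167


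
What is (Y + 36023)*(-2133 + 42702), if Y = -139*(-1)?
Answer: 1467056178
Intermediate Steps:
Y = 139
(Y + 36023)*(-2133 + 42702) = (139 + 36023)*(-2133 + 42702) = 36162*40569 = 1467056178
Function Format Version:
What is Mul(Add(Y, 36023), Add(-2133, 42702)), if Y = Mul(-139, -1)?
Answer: 1467056178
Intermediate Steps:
Y = 139
Mul(Add(Y, 36023), Add(-2133, 42702)) = Mul(Add(139, 36023), Add(-2133, 42702)) = Mul(36162, 40569) = 1467056178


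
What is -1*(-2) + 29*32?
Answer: 930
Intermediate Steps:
-1*(-2) + 29*32 = 2 + 928 = 930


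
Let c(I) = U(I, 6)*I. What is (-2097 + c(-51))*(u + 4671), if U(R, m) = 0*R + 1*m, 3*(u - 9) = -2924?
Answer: -8903916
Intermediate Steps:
u = -2897/3 (u = 9 + (⅓)*(-2924) = 9 - 2924/3 = -2897/3 ≈ -965.67)
U(R, m) = m (U(R, m) = 0 + m = m)
c(I) = 6*I
(-2097 + c(-51))*(u + 4671) = (-2097 + 6*(-51))*(-2897/3 + 4671) = (-2097 - 306)*(11116/3) = -2403*11116/3 = -8903916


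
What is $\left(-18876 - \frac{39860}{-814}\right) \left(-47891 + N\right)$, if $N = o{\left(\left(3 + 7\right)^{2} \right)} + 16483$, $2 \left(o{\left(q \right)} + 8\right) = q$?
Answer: $\frac{240345174332}{407} \approx 5.9053 \cdot 10^{8}$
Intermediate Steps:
$o{\left(q \right)} = -8 + \frac{q}{2}$
$N = 16525$ ($N = \left(-8 + \frac{\left(3 + 7\right)^{2}}{2}\right) + 16483 = \left(-8 + \frac{10^{2}}{2}\right) + 16483 = \left(-8 + \frac{1}{2} \cdot 100\right) + 16483 = \left(-8 + 50\right) + 16483 = 42 + 16483 = 16525$)
$\left(-18876 - \frac{39860}{-814}\right) \left(-47891 + N\right) = \left(-18876 - \frac{39860}{-814}\right) \left(-47891 + 16525\right) = \left(-18876 - - \frac{19930}{407}\right) \left(-31366\right) = \left(-18876 + \frac{19930}{407}\right) \left(-31366\right) = \left(- \frac{7662602}{407}\right) \left(-31366\right) = \frac{240345174332}{407}$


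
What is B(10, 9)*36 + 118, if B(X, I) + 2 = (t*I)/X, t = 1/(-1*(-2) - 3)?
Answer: 68/5 ≈ 13.600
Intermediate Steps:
t = -1 (t = 1/(2 - 3) = 1/(-1) = -1)
B(X, I) = -2 - I/X (B(X, I) = -2 + (-I)/X = -2 - I/X)
B(10, 9)*36 + 118 = (-2 - 1*9/10)*36 + 118 = (-2 - 1*9*1/10)*36 + 118 = (-2 - 9/10)*36 + 118 = -29/10*36 + 118 = -522/5 + 118 = 68/5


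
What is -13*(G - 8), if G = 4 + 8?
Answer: -52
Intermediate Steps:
G = 12
-13*(G - 8) = -13*(12 - 8) = -13*4 = -52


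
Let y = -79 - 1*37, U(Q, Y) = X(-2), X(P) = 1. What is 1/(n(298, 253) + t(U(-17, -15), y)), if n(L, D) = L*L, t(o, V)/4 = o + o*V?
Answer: 1/88344 ≈ 1.1319e-5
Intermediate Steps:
U(Q, Y) = 1
y = -116 (y = -79 - 37 = -116)
t(o, V) = 4*o + 4*V*o (t(o, V) = 4*(o + o*V) = 4*(o + V*o) = 4*o + 4*V*o)
n(L, D) = L²
1/(n(298, 253) + t(U(-17, -15), y)) = 1/(298² + 4*1*(1 - 116)) = 1/(88804 + 4*1*(-115)) = 1/(88804 - 460) = 1/88344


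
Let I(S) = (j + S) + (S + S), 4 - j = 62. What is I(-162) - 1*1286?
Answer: -1830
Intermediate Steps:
j = -58 (j = 4 - 1*62 = 4 - 62 = -58)
I(S) = -58 + 3*S (I(S) = (-58 + S) + (S + S) = (-58 + S) + 2*S = -58 + 3*S)
I(-162) - 1*1286 = (-58 + 3*(-162)) - 1*1286 = (-58 - 486) - 1286 = -544 - 1286 = -1830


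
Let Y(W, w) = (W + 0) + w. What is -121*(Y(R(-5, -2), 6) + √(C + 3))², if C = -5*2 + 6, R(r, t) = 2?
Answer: -7623 - 1936*I ≈ -7623.0 - 1936.0*I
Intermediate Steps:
C = -4 (C = -10 + 6 = -4)
Y(W, w) = W + w
-121*(Y(R(-5, -2), 6) + √(C + 3))² = -121*((2 + 6) + √(-4 + 3))² = -121*(8 + √(-1))² = -121*(8 + I)²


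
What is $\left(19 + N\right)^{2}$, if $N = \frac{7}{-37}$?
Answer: $\frac{484416}{1369} \approx 353.85$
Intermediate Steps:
$N = - \frac{7}{37}$ ($N = 7 \left(- \frac{1}{37}\right) = - \frac{7}{37} \approx -0.18919$)
$\left(19 + N\right)^{2} = \left(19 - \frac{7}{37}\right)^{2} = \left(\frac{696}{37}\right)^{2} = \frac{484416}{1369}$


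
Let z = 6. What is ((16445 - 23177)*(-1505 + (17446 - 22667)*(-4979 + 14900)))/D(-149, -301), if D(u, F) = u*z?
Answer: -58118529612/149 ≈ -3.9006e+8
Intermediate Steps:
D(u, F) = 6*u (D(u, F) = u*6 = 6*u)
((16445 - 23177)*(-1505 + (17446 - 22667)*(-4979 + 14900)))/D(-149, -301) = ((16445 - 23177)*(-1505 + (17446 - 22667)*(-4979 + 14900)))/((6*(-149))) = -6732*(-1505 - 5221*9921)/(-894) = -6732*(-1505 - 51797541)*(-1/894) = -6732*(-51799046)*(-1/894) = 348711177672*(-1/894) = -58118529612/149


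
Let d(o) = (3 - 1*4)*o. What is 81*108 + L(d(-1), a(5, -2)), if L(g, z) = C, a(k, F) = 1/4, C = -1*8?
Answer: 8740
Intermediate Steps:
d(o) = -o (d(o) = (3 - 4)*o = -o)
C = -8
a(k, F) = ¼
L(g, z) = -8
81*108 + L(d(-1), a(5, -2)) = 81*108 - 8 = 8748 - 8 = 8740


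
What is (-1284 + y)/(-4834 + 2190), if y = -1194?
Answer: 1239/1322 ≈ 0.93722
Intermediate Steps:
(-1284 + y)/(-4834 + 2190) = (-1284 - 1194)/(-4834 + 2190) = -2478/(-2644) = -2478*(-1/2644) = 1239/1322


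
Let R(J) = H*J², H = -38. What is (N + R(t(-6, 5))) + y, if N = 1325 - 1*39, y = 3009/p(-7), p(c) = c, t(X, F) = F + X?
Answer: 5727/7 ≈ 818.14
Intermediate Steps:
y = -3009/7 (y = 3009/(-7) = 3009*(-⅐) = -3009/7 ≈ -429.86)
N = 1286 (N = 1325 - 39 = 1286)
R(J) = -38*J²
(N + R(t(-6, 5))) + y = (1286 - 38*(5 - 6)²) - 3009/7 = (1286 - 38*(-1)²) - 3009/7 = (1286 - 38*1) - 3009/7 = (1286 - 38) - 3009/7 = 1248 - 3009/7 = 5727/7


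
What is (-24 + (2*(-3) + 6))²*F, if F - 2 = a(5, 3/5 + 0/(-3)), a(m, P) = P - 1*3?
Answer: -1152/5 ≈ -230.40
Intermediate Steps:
a(m, P) = -3 + P (a(m, P) = P - 3 = -3 + P)
F = -⅖ (F = 2 + (-3 + (3/5 + 0/(-3))) = 2 + (-3 + (3*(⅕) + 0*(-⅓))) = 2 + (-3 + (⅗ + 0)) = 2 + (-3 + ⅗) = 2 - 12/5 = -⅖ ≈ -0.40000)
(-24 + (2*(-3) + 6))²*F = (-24 + (2*(-3) + 6))²*(-⅖) = (-24 + (-6 + 6))²*(-⅖) = (-24 + 0)²*(-⅖) = (-24)²*(-⅖) = 576*(-⅖) = -1152/5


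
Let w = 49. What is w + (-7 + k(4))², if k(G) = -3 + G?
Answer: 85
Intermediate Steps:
w + (-7 + k(4))² = 49 + (-7 + (-3 + 4))² = 49 + (-7 + 1)² = 49 + (-6)² = 49 + 36 = 85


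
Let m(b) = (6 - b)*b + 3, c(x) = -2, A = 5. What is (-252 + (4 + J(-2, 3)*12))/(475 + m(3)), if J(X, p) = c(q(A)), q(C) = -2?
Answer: -272/487 ≈ -0.55852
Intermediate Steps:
J(X, p) = -2
m(b) = 3 + b*(6 - b) (m(b) = b*(6 - b) + 3 = 3 + b*(6 - b))
(-252 + (4 + J(-2, 3)*12))/(475 + m(3)) = (-252 + (4 - 2*12))/(475 + (3 - 1*3**2 + 6*3)) = (-252 + (4 - 24))/(475 + (3 - 1*9 + 18)) = (-252 - 20)/(475 + (3 - 9 + 18)) = -272/(475 + 12) = -272/487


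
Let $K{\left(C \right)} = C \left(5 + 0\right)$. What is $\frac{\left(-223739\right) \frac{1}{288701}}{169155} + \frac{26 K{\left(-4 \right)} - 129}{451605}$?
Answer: $- \frac{27528223298}{19094570103105} \approx -0.0014417$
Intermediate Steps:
$K{\left(C \right)} = 5 C$ ($K{\left(C \right)} = C 5 = 5 C$)
$\frac{\left(-223739\right) \frac{1}{288701}}{169155} + \frac{26 K{\left(-4 \right)} - 129}{451605} = \frac{\left(-223739\right) \frac{1}{288701}}{169155} + \frac{26 \cdot 5 \left(-4\right) - 129}{451605} = \left(-223739\right) \frac{1}{288701} \cdot \frac{1}{169155} + \left(26 \left(-20\right) - 129\right) \frac{1}{451605} = \left(- \frac{223739}{288701}\right) \frac{1}{169155} + \left(-520 - 129\right) \frac{1}{451605} = - \frac{223739}{48835217655} - \frac{59}{41055} = - \frac{27528223298}{19094570103105}$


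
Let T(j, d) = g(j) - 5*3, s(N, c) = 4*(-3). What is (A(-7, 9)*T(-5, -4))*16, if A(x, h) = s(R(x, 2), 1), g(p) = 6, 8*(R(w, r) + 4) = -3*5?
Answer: 1728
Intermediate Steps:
R(w, r) = -47/8 (R(w, r) = -4 + (-3*5)/8 = -4 + (1/8)*(-15) = -4 - 15/8 = -47/8)
s(N, c) = -12
A(x, h) = -12
T(j, d) = -9 (T(j, d) = 6 - 5*3 = 6 - 1*15 = 6 - 15 = -9)
(A(-7, 9)*T(-5, -4))*16 = -12*(-9)*16 = 108*16 = 1728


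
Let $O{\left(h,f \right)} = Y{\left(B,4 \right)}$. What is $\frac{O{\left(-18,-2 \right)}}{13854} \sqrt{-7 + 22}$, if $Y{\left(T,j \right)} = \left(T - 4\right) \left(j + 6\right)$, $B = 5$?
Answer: $\frac{5 \sqrt{15}}{6927} \approx 0.0027956$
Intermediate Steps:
$Y{\left(T,j \right)} = \left(-4 + T\right) \left(6 + j\right)$
$O{\left(h,f \right)} = 10$ ($O{\left(h,f \right)} = -24 - 16 + 6 \cdot 5 + 5 \cdot 4 = -24 - 16 + 30 + 20 = 10$)
$\frac{O{\left(-18,-2 \right)}}{13854} \sqrt{-7 + 22} = \frac{10}{13854} \sqrt{-7 + 22} = 10 \cdot \frac{1}{13854} \sqrt{15} = \frac{5 \sqrt{15}}{6927}$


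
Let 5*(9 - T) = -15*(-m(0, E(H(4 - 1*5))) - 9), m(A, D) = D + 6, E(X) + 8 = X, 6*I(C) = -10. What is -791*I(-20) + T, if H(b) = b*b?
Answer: 3910/3 ≈ 1303.3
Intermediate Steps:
I(C) = -5/3 (I(C) = (1/6)*(-10) = -5/3)
H(b) = b**2
E(X) = -8 + X
m(A, D) = 6 + D
T = -15 (T = 9 - (-3)*(-(6 + (-8 + (4 - 1*5)**2)) - 9) = 9 - (-3)*(-(6 + (-8 + (4 - 5)**2)) - 9) = 9 - (-3)*(-(6 + (-8 + (-1)**2)) - 9) = 9 - (-3)*(-(6 + (-8 + 1)) - 9) = 9 - (-3)*(-(6 - 7) - 9) = 9 - (-3)*(-1*(-1) - 9) = 9 - (-3)*(1 - 9) = 9 - (-3)*(-8) = 9 - 1/5*120 = 9 - 24 = -15)
-791*I(-20) + T = -791*(-5/3) - 15 = 3955/3 - 15 = 3910/3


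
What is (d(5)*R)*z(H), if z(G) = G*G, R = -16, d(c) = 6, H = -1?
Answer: -96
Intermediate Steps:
z(G) = G²
(d(5)*R)*z(H) = (6*(-16))*(-1)² = -96*1 = -96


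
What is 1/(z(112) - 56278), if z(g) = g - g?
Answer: -1/56278 ≈ -1.7769e-5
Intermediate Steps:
z(g) = 0
1/(z(112) - 56278) = 1/(0 - 56278) = 1/(-56278) = -1/56278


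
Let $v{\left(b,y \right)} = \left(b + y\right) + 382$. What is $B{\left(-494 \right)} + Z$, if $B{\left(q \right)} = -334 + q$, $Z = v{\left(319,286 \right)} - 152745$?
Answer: $-152586$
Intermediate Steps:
$v{\left(b,y \right)} = 382 + b + y$
$Z = -151758$ ($Z = \left(382 + 319 + 286\right) - 152745 = 987 - 152745 = -151758$)
$B{\left(-494 \right)} + Z = \left(-334 - 494\right) - 151758 = -828 - 151758 = -152586$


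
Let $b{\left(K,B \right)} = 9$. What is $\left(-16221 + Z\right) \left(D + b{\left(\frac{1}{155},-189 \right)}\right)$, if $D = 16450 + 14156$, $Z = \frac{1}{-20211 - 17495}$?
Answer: $- \frac{18725022661605}{37706} \approx -4.9661 \cdot 10^{8}$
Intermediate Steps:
$Z = - \frac{1}{37706}$ ($Z = \frac{1}{-37706} = - \frac{1}{37706} \approx -2.6521 \cdot 10^{-5}$)
$D = 30606$
$\left(-16221 + Z\right) \left(D + b{\left(\frac{1}{155},-189 \right)}\right) = \left(-16221 - \frac{1}{37706}\right) \left(30606 + 9\right) = \left(- \frac{611629027}{37706}\right) 30615 = - \frac{18725022661605}{37706}$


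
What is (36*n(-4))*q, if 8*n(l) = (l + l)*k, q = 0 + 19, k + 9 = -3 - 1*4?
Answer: 10944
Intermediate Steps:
k = -16 (k = -9 + (-3 - 1*4) = -9 + (-3 - 4) = -9 - 7 = -16)
q = 19
n(l) = -4*l (n(l) = ((l + l)*(-16))/8 = ((2*l)*(-16))/8 = (-32*l)/8 = -4*l)
(36*n(-4))*q = (36*(-4*(-4)))*19 = (36*16)*19 = 576*19 = 10944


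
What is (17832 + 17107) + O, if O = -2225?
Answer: 32714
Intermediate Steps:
(17832 + 17107) + O = (17832 + 17107) - 2225 = 34939 - 2225 = 32714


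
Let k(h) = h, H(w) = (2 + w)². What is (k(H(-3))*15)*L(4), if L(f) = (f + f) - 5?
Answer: 45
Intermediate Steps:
L(f) = -5 + 2*f (L(f) = 2*f - 5 = -5 + 2*f)
(k(H(-3))*15)*L(4) = ((2 - 3)²*15)*(-5 + 2*4) = ((-1)²*15)*(-5 + 8) = (1*15)*3 = 15*3 = 45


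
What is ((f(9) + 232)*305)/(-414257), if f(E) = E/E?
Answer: -71065/414257 ≈ -0.17155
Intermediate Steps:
f(E) = 1
((f(9) + 232)*305)/(-414257) = ((1 + 232)*305)/(-414257) = (233*305)*(-1/414257) = 71065*(-1/414257) = -71065/414257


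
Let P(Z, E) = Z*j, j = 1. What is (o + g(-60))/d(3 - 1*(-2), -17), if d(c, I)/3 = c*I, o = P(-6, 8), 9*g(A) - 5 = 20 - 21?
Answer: 10/459 ≈ 0.021786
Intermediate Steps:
g(A) = 4/9 (g(A) = 5/9 + (20 - 21)/9 = 5/9 + (⅑)*(-1) = 5/9 - ⅑ = 4/9)
P(Z, E) = Z (P(Z, E) = Z*1 = Z)
o = -6
d(c, I) = 3*I*c (d(c, I) = 3*(c*I) = 3*(I*c) = 3*I*c)
(o + g(-60))/d(3 - 1*(-2), -17) = (-6 + 4/9)/((3*(-17)*(3 - 1*(-2)))) = -50*(-1/(51*(3 + 2)))/9 = -50/(9*(3*(-17)*5)) = -50/9/(-255) = -50/9*(-1/255) = 10/459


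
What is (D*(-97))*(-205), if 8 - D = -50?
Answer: 1153330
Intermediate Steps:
D = 58 (D = 8 - 1*(-50) = 8 + 50 = 58)
(D*(-97))*(-205) = (58*(-97))*(-205) = -5626*(-205) = 1153330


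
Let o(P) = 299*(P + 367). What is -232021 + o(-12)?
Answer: -125876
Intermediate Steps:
o(P) = 109733 + 299*P (o(P) = 299*(367 + P) = 109733 + 299*P)
-232021 + o(-12) = -232021 + (109733 + 299*(-12)) = -232021 + (109733 - 3588) = -232021 + 106145 = -125876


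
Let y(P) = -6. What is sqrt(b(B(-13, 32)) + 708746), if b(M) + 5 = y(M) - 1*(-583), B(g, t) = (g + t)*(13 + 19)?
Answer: sqrt(709318) ≈ 842.21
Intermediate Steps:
B(g, t) = 32*g + 32*t (B(g, t) = (g + t)*32 = 32*g + 32*t)
b(M) = 572 (b(M) = -5 + (-6 - 1*(-583)) = -5 + (-6 + 583) = -5 + 577 = 572)
sqrt(b(B(-13, 32)) + 708746) = sqrt(572 + 708746) = sqrt(709318)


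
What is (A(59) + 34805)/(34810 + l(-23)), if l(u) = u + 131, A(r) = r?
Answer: 17432/17459 ≈ 0.99845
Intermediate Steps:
l(u) = 131 + u
(A(59) + 34805)/(34810 + l(-23)) = (59 + 34805)/(34810 + (131 - 23)) = 34864/(34810 + 108) = 34864/34918 = 34864*(1/34918) = 17432/17459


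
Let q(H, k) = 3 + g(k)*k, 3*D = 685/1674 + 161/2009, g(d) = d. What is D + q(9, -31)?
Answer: 1389661793/1441314 ≈ 964.16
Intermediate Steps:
D = 235097/1441314 (D = (685/1674 + 161/2009)/3 = (685*(1/1674) + 161*(1/2009))/3 = (685/1674 + 23/287)/3 = (⅓)*(235097/480438) = 235097/1441314 ≈ 0.16311)
q(H, k) = 3 + k² (q(H, k) = 3 + k*k = 3 + k²)
D + q(9, -31) = 235097/1441314 + (3 + (-31)²) = 235097/1441314 + (3 + 961) = 235097/1441314 + 964 = 1389661793/1441314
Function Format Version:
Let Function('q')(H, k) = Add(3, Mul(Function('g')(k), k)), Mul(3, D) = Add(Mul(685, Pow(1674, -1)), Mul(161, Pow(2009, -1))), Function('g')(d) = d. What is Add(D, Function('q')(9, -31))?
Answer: Rational(1389661793, 1441314) ≈ 964.16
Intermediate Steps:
D = Rational(235097, 1441314) (D = Mul(Rational(1, 3), Add(Mul(685, Pow(1674, -1)), Mul(161, Pow(2009, -1)))) = Mul(Rational(1, 3), Add(Mul(685, Rational(1, 1674)), Mul(161, Rational(1, 2009)))) = Mul(Rational(1, 3), Add(Rational(685, 1674), Rational(23, 287))) = Mul(Rational(1, 3), Rational(235097, 480438)) = Rational(235097, 1441314) ≈ 0.16311)
Function('q')(H, k) = Add(3, Pow(k, 2)) (Function('q')(H, k) = Add(3, Mul(k, k)) = Add(3, Pow(k, 2)))
Add(D, Function('q')(9, -31)) = Add(Rational(235097, 1441314), Add(3, Pow(-31, 2))) = Add(Rational(235097, 1441314), Add(3, 961)) = Add(Rational(235097, 1441314), 964) = Rational(1389661793, 1441314)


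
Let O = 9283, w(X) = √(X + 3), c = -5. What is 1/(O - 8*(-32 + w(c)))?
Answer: 9539/90992649 + 8*I*√2/90992649 ≈ 0.00010483 + 1.2434e-7*I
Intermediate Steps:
w(X) = √(3 + X)
1/(O - 8*(-32 + w(c))) = 1/(9283 - 8*(-32 + √(3 - 5))) = 1/(9283 - 8*(-32 + √(-2))) = 1/(9283 - 8*(-32 + I*√2)) = 1/(9283 + (256 - 8*I*√2)) = 1/(9539 - 8*I*√2)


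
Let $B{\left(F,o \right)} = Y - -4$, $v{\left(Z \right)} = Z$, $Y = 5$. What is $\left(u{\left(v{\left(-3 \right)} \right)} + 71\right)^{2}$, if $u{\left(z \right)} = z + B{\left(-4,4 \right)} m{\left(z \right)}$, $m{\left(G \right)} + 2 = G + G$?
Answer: $16$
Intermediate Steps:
$B{\left(F,o \right)} = 9$ ($B{\left(F,o \right)} = 5 - -4 = 5 + 4 = 9$)
$m{\left(G \right)} = -2 + 2 G$ ($m{\left(G \right)} = -2 + \left(G + G\right) = -2 + 2 G$)
$u{\left(z \right)} = -18 + 19 z$ ($u{\left(z \right)} = z + 9 \left(-2 + 2 z\right) = z + \left(-18 + 18 z\right) = -18 + 19 z$)
$\left(u{\left(v{\left(-3 \right)} \right)} + 71\right)^{2} = \left(\left(-18 + 19 \left(-3\right)\right) + 71\right)^{2} = \left(\left(-18 - 57\right) + 71\right)^{2} = \left(-75 + 71\right)^{2} = \left(-4\right)^{2} = 16$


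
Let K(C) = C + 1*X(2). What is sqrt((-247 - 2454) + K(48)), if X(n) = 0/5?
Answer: I*sqrt(2653) ≈ 51.507*I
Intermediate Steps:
X(n) = 0 (X(n) = 0*(1/5) = 0)
K(C) = C (K(C) = C + 1*0 = C + 0 = C)
sqrt((-247 - 2454) + K(48)) = sqrt((-247 - 2454) + 48) = sqrt(-2701 + 48) = sqrt(-2653) = I*sqrt(2653)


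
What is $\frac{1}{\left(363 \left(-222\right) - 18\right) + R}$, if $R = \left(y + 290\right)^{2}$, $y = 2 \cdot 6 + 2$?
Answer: $\frac{1}{11812} \approx 8.466 \cdot 10^{-5}$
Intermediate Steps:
$y = 14$ ($y = 12 + 2 = 14$)
$R = 92416$ ($R = \left(14 + 290\right)^{2} = 304^{2} = 92416$)
$\frac{1}{\left(363 \left(-222\right) - 18\right) + R} = \frac{1}{\left(363 \left(-222\right) - 18\right) + 92416} = \frac{1}{\left(-80586 - 18\right) + 92416} = \frac{1}{-80604 + 92416} = \frac{1}{11812}$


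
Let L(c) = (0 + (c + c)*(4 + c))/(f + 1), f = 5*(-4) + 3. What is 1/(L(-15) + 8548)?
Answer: 8/68219 ≈ 0.00011727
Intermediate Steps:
f = -17 (f = -20 + 3 = -17)
L(c) = -c*(4 + c)/8 (L(c) = (0 + (c + c)*(4 + c))/(-17 + 1) = (0 + (2*c)*(4 + c))/(-16) = (0 + 2*c*(4 + c))*(-1/16) = (2*c*(4 + c))*(-1/16) = -c*(4 + c)/8)
1/(L(-15) + 8548) = 1/(-1/8*(-15)*(4 - 15) + 8548) = 1/(-1/8*(-15)*(-11) + 8548) = 1/(-165/8 + 8548) = 1/(68219/8) = 8/68219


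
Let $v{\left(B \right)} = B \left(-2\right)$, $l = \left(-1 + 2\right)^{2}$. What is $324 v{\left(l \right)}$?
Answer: $-648$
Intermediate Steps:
$l = 1$ ($l = 1^{2} = 1$)
$v{\left(B \right)} = - 2 B$
$324 v{\left(l \right)} = 324 \left(\left(-2\right) 1\right) = 324 \left(-2\right) = -648$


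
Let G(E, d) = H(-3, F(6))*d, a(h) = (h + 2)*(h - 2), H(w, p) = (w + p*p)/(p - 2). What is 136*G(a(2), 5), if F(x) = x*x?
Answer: 25860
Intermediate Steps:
F(x) = x**2
H(w, p) = (w + p**2)/(-2 + p)
a(h) = (-2 + h)*(2 + h) (a(h) = (2 + h)*(-2 + h) = (-2 + h)*(2 + h))
G(E, d) = 1293*d/34 (G(E, d) = ((-3 + (6**2)**2)/(-2 + 6**2))*d = ((-3 + 36**2)/(-2 + 36))*d = ((-3 + 1296)/34)*d = ((1/34)*1293)*d = 1293*d/34)
136*G(a(2), 5) = 136*((1293/34)*5) = 136*(6465/34) = 25860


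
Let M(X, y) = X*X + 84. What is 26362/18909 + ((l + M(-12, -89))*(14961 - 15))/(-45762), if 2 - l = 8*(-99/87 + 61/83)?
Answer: -25957870238612/347134995801 ≈ -74.777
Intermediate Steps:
l = 12574/2407 (l = 2 - 8*(-99/87 + 61/83) = 2 - 8*(-99*1/87 + 61*(1/83)) = 2 - 8*(-33/29 + 61/83) = 2 - 8*(-970)/2407 = 2 - 1*(-7760/2407) = 2 + 7760/2407 = 12574/2407 ≈ 5.2239)
M(X, y) = 84 + X**2 (M(X, y) = X**2 + 84 = 84 + X**2)
26362/18909 + ((l + M(-12, -89))*(14961 - 15))/(-45762) = 26362/18909 + ((12574/2407 + (84 + (-12)**2))*(14961 - 15))/(-45762) = 26362*(1/18909) + ((12574/2407 + (84 + 144))*14946)*(-1/45762) = 26362/18909 + ((12574/2407 + 228)*14946)*(-1/45762) = 26362/18909 + ((561370/2407)*14946)*(-1/45762) = 26362/18909 + (8390236020/2407)*(-1/45762) = 26362/18909 - 1398372670/18358189 = -25957870238612/347134995801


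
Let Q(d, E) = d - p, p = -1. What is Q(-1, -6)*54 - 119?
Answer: -119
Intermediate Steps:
Q(d, E) = 1 + d (Q(d, E) = d - 1*(-1) = d + 1 = 1 + d)
Q(-1, -6)*54 - 119 = (1 - 1)*54 - 119 = 0*54 - 119 = 0 - 119 = -119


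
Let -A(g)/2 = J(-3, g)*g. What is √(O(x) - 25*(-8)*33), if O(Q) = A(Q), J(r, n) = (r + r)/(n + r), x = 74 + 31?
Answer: 3*√212330/17 ≈ 81.316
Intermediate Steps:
x = 105
J(r, n) = 2*r/(n + r) (J(r, n) = (2*r)/(n + r) = 2*r/(n + r))
A(g) = 12*g/(-3 + g) (A(g) = -2*2*(-3)/(g - 3)*g = -2*2*(-3)/(-3 + g)*g = -2*(-6/(-3 + g))*g = -(-12)*g/(-3 + g) = 12*g/(-3 + g))
O(Q) = 12*Q/(-3 + Q)
√(O(x) - 25*(-8)*33) = √(12*105/(-3 + 105) - 25*(-8)*33) = √(12*105/102 + 200*33) = √(12*105*(1/102) + 6600) = √(210/17 + 6600) = √(112410/17) = 3*√212330/17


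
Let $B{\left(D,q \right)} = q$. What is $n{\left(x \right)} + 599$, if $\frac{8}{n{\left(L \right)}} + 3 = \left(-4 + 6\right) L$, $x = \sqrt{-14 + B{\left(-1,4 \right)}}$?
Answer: $\frac{29327}{49} - \frac{16 i \sqrt{10}}{49} \approx 598.51 - 1.0326 i$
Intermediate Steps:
$x = i \sqrt{10}$ ($x = \sqrt{-14 + 4} = \sqrt{-10} = i \sqrt{10} \approx 3.1623 i$)
$n{\left(L \right)} = \frac{8}{-3 + 2 L}$ ($n{\left(L \right)} = \frac{8}{-3 + \left(-4 + 6\right) L} = \frac{8}{-3 + 2 L}$)
$n{\left(x \right)} + 599 = \frac{8}{-3 + 2 i \sqrt{10}} + 599 = 599 + \frac{8}{-3 + 2 i \sqrt{10}}$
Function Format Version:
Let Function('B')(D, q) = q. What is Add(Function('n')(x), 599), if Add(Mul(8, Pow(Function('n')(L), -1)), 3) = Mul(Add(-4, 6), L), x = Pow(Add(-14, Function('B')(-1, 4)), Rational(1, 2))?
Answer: Add(Rational(29327, 49), Mul(Rational(-16, 49), I, Pow(10, Rational(1, 2)))) ≈ Add(598.51, Mul(-1.0326, I))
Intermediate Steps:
x = Mul(I, Pow(10, Rational(1, 2))) (x = Pow(Add(-14, 4), Rational(1, 2)) = Pow(-10, Rational(1, 2)) = Mul(I, Pow(10, Rational(1, 2))) ≈ Mul(3.1623, I))
Function('n')(L) = Mul(8, Pow(Add(-3, Mul(2, L)), -1)) (Function('n')(L) = Mul(8, Pow(Add(-3, Mul(Add(-4, 6), L)), -1)) = Mul(8, Pow(Add(-3, Mul(2, L)), -1)))
Add(Function('n')(x), 599) = Add(Mul(8, Pow(Add(-3, Mul(2, Mul(I, Pow(10, Rational(1, 2))))), -1)), 599) = Add(Mul(8, Pow(Add(-3, Mul(2, I, Pow(10, Rational(1, 2)))), -1)), 599) = Add(599, Mul(8, Pow(Add(-3, Mul(2, I, Pow(10, Rational(1, 2)))), -1)))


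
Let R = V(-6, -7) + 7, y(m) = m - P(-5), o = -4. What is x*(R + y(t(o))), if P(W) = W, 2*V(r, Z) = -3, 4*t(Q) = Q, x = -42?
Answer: -399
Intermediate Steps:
t(Q) = Q/4
V(r, Z) = -3/2 (V(r, Z) = (½)*(-3) = -3/2)
y(m) = 5 + m (y(m) = m - 1*(-5) = m + 5 = 5 + m)
R = 11/2 (R = -3/2 + 7 = 11/2 ≈ 5.5000)
x*(R + y(t(o))) = -42*(11/2 + (5 + (¼)*(-4))) = -42*(11/2 + (5 - 1)) = -42*(11/2 + 4) = -42*19/2 = -399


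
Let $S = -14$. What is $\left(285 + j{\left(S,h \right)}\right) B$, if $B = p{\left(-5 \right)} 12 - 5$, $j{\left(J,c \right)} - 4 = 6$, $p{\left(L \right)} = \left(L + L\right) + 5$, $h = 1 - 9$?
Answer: $-19175$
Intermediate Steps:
$h = -8$ ($h = 1 - 9 = -8$)
$p{\left(L \right)} = 5 + 2 L$ ($p{\left(L \right)} = 2 L + 5 = 5 + 2 L$)
$j{\left(J,c \right)} = 10$ ($j{\left(J,c \right)} = 4 + 6 = 10$)
$B = -65$ ($B = \left(5 + 2 \left(-5\right)\right) 12 - 5 = \left(5 - 10\right) 12 - 5 = \left(-5\right) 12 - 5 = -60 - 5 = -65$)
$\left(285 + j{\left(S,h \right)}\right) B = \left(285 + 10\right) \left(-65\right) = 295 \left(-65\right) = -19175$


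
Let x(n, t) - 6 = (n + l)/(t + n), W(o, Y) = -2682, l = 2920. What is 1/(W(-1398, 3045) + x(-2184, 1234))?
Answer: -475/1271468 ≈ -0.00037358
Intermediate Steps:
x(n, t) = 6 + (2920 + n)/(n + t) (x(n, t) = 6 + (n + 2920)/(t + n) = 6 + (2920 + n)/(n + t))
1/(W(-1398, 3045) + x(-2184, 1234)) = 1/(-2682 + (2920 + 6*1234 + 7*(-2184))/(-2184 + 1234)) = 1/(-2682 + (2920 + 7404 - 15288)/(-950)) = 1/(-2682 - 1/950*(-4964)) = 1/(-2682 + 2482/475) = 1/(-1271468/475) = -475/1271468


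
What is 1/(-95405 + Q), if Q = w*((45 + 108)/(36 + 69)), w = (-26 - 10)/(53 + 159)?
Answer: -1855/176976734 ≈ -1.0482e-5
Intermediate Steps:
w = -9/53 (w = -36/212 = -36*1/212 = -9/53 ≈ -0.16981)
Q = -459/1855 (Q = -9*(45 + 108)/(53*(36 + 69)) = -1377/(53*105) = -9/53*51/35 = -459/1855 ≈ -0.24744)
1/(-95405 + Q) = 1/(-95405 - 459/1855) = 1/(-176976734/1855) = -1855/176976734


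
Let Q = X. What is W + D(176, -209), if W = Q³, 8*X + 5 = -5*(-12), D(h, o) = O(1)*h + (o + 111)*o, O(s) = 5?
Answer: 11103719/512 ≈ 21687.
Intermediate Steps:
D(h, o) = 5*h + o*(111 + o) (D(h, o) = 5*h + (o + 111)*o = 5*h + (111 + o)*o = 5*h + o*(111 + o))
X = 55/8 (X = -5/8 + (-5*(-12))/8 = -5/8 + (⅛)*60 = -5/8 + 15/2 = 55/8 ≈ 6.8750)
Q = 55/8 ≈ 6.8750
W = 166375/512 (W = (55/8)³ = 166375/512 ≈ 324.95)
W + D(176, -209) = 166375/512 + ((-209)² + 5*176 + 111*(-209)) = 166375/512 + (43681 + 880 - 23199) = 166375/512 + 21362 = 11103719/512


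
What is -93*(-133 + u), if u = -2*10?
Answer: 14229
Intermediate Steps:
u = -20
-93*(-133 + u) = -93*(-133 - 20) = -93*(-153) = 14229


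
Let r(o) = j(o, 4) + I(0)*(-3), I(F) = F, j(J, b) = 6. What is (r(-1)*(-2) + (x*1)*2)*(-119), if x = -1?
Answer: 1666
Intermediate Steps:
r(o) = 6 (r(o) = 6 + 0*(-3) = 6 + 0 = 6)
(r(-1)*(-2) + (x*1)*2)*(-119) = (6*(-2) - 1*1*2)*(-119) = (-12 - 1*2)*(-119) = (-12 - 2)*(-119) = -14*(-119) = 1666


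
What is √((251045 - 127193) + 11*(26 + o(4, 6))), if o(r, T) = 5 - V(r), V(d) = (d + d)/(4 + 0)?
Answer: √124171 ≈ 352.38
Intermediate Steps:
V(d) = d/2 (V(d) = (2*d)/4 = (2*d)*(¼) = d/2)
o(r, T) = 5 - r/2
√((251045 - 127193) + 11*(26 + o(4, 6))) = √((251045 - 127193) + 11*(26 + (5 - ½*4))) = √(123852 + 11*(26 + (5 - 2))) = √(123852 + 11*(26 + 3)) = √(123852 + 11*29) = √(123852 + 319) = √124171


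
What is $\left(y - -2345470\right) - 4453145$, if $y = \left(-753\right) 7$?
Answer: $-2112946$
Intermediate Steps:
$y = -5271$
$\left(y - -2345470\right) - 4453145 = \left(-5271 - -2345470\right) - 4453145 = \left(-5271 + 2345470\right) - 4453145 = 2340199 - 4453145 = -2112946$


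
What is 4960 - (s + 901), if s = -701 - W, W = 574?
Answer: 5334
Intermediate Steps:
s = -1275 (s = -701 - 1*574 = -701 - 574 = -1275)
4960 - (s + 901) = 4960 - (-1275 + 901) = 4960 - 1*(-374) = 4960 + 374 = 5334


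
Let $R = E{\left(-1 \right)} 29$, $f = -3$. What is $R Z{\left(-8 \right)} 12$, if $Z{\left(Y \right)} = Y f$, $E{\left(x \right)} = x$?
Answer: $-8352$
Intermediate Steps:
$R = -29$ ($R = \left(-1\right) 29 = -29$)
$Z{\left(Y \right)} = - 3 Y$ ($Z{\left(Y \right)} = Y \left(-3\right) = - 3 Y$)
$R Z{\left(-8 \right)} 12 = - 29 \left(\left(-3\right) \left(-8\right)\right) 12 = \left(-29\right) 24 \cdot 12 = \left(-696\right) 12 = -8352$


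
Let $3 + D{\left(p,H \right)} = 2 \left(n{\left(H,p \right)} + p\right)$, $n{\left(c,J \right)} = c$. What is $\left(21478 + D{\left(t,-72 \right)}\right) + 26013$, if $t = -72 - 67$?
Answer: $47066$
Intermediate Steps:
$t = -139$
$D{\left(p,H \right)} = -3 + 2 H + 2 p$ ($D{\left(p,H \right)} = -3 + 2 \left(H + p\right) = -3 + \left(2 H + 2 p\right) = -3 + 2 H + 2 p$)
$\left(21478 + D{\left(t,-72 \right)}\right) + 26013 = \left(21478 + \left(-3 + 2 \left(-72\right) + 2 \left(-139\right)\right)\right) + 26013 = \left(21478 - 425\right) + 26013 = 21053 + 26013 = 47066$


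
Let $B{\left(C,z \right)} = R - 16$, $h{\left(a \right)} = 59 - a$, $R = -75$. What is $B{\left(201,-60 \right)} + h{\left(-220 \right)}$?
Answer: $188$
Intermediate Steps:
$B{\left(C,z \right)} = -91$ ($B{\left(C,z \right)} = -75 - 16 = -91$)
$B{\left(201,-60 \right)} + h{\left(-220 \right)} = -91 + \left(59 - -220\right) = -91 + \left(59 + 220\right) = -91 + 279 = 188$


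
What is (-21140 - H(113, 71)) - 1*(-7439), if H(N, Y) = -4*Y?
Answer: -13417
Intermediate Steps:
(-21140 - H(113, 71)) - 1*(-7439) = (-21140 - (-4)*71) - 1*(-7439) = (-21140 - 1*(-284)) + 7439 = (-21140 + 284) + 7439 = -20856 + 7439 = -13417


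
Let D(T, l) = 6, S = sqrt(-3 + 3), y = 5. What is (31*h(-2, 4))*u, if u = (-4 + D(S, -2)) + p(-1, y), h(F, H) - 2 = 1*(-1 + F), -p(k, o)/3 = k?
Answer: -155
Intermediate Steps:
p(k, o) = -3*k
S = 0 (S = sqrt(0) = 0)
h(F, H) = 1 + F (h(F, H) = 2 + 1*(-1 + F) = 2 + (-1 + F) = 1 + F)
u = 5 (u = (-4 + 6) - 3*(-1) = 2 + 3 = 5)
(31*h(-2, 4))*u = (31*(1 - 2))*5 = (31*(-1))*5 = -31*5 = -155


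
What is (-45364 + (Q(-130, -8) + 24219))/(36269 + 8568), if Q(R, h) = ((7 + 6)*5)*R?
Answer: -29595/44837 ≈ -0.66006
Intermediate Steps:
Q(R, h) = 65*R (Q(R, h) = (13*5)*R = 65*R)
(-45364 + (Q(-130, -8) + 24219))/(36269 + 8568) = (-45364 + (65*(-130) + 24219))/(36269 + 8568) = (-45364 + (-8450 + 24219))/44837 = (-45364 + 15769)*(1/44837) = -29595*1/44837 = -29595/44837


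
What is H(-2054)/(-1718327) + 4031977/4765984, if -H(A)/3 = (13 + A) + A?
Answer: 528438833003/629962999136 ≈ 0.83884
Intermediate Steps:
H(A) = -39 - 6*A (H(A) = -3*((13 + A) + A) = -3*(13 + 2*A) = -39 - 6*A)
H(-2054)/(-1718327) + 4031977/4765984 = (-39 - 6*(-2054))/(-1718327) + 4031977/4765984 = (-39 + 12324)*(-1/1718327) + 4031977*(1/4765984) = 12285*(-1/1718327) + 4031977/4765984 = -945/132179 + 4031977/4765984 = 528438833003/629962999136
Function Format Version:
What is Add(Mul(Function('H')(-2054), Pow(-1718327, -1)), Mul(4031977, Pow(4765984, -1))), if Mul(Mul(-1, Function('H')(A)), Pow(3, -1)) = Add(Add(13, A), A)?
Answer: Rational(528438833003, 629962999136) ≈ 0.83884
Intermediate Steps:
Function('H')(A) = Add(-39, Mul(-6, A)) (Function('H')(A) = Mul(-3, Add(Add(13, A), A)) = Mul(-3, Add(13, Mul(2, A))) = Add(-39, Mul(-6, A)))
Add(Mul(Function('H')(-2054), Pow(-1718327, -1)), Mul(4031977, Pow(4765984, -1))) = Add(Mul(Add(-39, Mul(-6, -2054)), Pow(-1718327, -1)), Mul(4031977, Pow(4765984, -1))) = Add(Mul(Add(-39, 12324), Rational(-1, 1718327)), Mul(4031977, Rational(1, 4765984))) = Add(Mul(12285, Rational(-1, 1718327)), Rational(4031977, 4765984)) = Add(Rational(-945, 132179), Rational(4031977, 4765984)) = Rational(528438833003, 629962999136)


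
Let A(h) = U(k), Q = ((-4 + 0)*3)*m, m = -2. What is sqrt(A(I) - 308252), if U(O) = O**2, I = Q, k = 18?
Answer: 2*I*sqrt(76982) ≈ 554.91*I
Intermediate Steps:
Q = 24 (Q = ((-4 + 0)*3)*(-2) = -4*3*(-2) = -12*(-2) = 24)
I = 24
A(h) = 324 (A(h) = 18**2 = 324)
sqrt(A(I) - 308252) = sqrt(324 - 308252) = sqrt(-307928) = 2*I*sqrt(76982)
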